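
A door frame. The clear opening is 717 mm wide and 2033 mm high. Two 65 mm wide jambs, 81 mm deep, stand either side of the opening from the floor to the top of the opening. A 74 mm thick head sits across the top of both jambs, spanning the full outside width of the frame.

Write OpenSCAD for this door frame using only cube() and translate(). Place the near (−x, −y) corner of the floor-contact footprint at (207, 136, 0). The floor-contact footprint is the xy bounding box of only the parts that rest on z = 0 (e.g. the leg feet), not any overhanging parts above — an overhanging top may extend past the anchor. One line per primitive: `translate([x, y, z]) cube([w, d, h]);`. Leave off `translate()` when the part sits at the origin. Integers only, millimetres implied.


translate([207, 136, 0]) cube([65, 81, 2033]);
translate([989, 136, 0]) cube([65, 81, 2033]);
translate([207, 136, 2033]) cube([847, 81, 74]);


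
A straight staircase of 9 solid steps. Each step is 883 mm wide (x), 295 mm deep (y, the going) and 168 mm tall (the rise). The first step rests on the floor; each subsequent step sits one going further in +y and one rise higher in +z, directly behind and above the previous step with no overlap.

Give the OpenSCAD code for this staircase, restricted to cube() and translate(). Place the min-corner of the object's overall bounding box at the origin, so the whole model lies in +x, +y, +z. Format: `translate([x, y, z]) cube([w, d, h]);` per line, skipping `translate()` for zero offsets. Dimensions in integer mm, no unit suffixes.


cube([883, 295, 168]);
translate([0, 295, 168]) cube([883, 295, 168]);
translate([0, 590, 336]) cube([883, 295, 168]);
translate([0, 885, 504]) cube([883, 295, 168]);
translate([0, 1180, 672]) cube([883, 295, 168]);
translate([0, 1475, 840]) cube([883, 295, 168]);
translate([0, 1770, 1008]) cube([883, 295, 168]);
translate([0, 2065, 1176]) cube([883, 295, 168]);
translate([0, 2360, 1344]) cube([883, 295, 168]);


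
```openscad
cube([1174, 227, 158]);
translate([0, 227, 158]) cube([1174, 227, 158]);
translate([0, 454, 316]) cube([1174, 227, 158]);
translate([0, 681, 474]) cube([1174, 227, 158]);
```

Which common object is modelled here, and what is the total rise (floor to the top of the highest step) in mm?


A staircase. The total rise is 632 mm.

4 identical blocks, each offset up and back from the previous — a staircase. Each step is 158 mm tall and there are 4 of them, so the total rise is 4 × 158 = 632 mm.


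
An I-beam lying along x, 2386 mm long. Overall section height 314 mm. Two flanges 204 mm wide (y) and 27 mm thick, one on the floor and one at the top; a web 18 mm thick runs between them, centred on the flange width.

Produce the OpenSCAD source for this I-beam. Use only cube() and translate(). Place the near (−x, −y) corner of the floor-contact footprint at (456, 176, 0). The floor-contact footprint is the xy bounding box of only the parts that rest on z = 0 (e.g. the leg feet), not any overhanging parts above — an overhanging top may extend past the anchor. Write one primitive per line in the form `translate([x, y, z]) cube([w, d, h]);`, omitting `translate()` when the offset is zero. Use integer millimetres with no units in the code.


translate([456, 176, 0]) cube([2386, 204, 27]);
translate([456, 269, 27]) cube([2386, 18, 260]);
translate([456, 176, 287]) cube([2386, 204, 27]);


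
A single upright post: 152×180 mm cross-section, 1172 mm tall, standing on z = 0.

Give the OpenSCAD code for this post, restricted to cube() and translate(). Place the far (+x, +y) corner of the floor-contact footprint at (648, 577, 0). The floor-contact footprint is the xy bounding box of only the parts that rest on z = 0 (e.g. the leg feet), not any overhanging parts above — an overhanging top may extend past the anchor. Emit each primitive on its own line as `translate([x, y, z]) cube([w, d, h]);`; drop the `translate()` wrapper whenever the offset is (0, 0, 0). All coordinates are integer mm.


translate([496, 397, 0]) cube([152, 180, 1172]);


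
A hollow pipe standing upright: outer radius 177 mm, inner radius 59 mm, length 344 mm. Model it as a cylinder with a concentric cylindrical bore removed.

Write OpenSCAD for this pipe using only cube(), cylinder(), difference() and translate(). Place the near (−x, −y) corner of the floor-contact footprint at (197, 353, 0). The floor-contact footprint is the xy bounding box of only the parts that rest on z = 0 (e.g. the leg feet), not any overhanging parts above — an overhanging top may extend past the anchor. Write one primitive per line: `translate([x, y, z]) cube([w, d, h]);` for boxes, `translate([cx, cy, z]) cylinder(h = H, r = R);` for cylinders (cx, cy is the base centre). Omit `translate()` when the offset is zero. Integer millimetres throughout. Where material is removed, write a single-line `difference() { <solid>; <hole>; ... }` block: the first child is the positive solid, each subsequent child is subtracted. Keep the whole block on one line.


difference() { translate([374, 530, 0]) cylinder(h = 344, r = 177); translate([374, 530, 0]) cylinder(h = 344, r = 59); }


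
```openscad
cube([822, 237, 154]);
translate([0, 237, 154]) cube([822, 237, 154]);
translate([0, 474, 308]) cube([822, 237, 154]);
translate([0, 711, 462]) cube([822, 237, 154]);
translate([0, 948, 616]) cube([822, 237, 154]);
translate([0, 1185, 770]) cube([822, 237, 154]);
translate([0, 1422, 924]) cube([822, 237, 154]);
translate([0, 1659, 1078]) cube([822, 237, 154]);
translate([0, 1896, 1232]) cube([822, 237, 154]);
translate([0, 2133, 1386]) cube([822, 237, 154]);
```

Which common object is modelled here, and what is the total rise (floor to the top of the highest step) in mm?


A staircase. The total rise is 1540 mm.

10 identical blocks, each offset up and back from the previous — a staircase. Each step is 154 mm tall and there are 10 of them, so the total rise is 10 × 154 = 1540 mm.


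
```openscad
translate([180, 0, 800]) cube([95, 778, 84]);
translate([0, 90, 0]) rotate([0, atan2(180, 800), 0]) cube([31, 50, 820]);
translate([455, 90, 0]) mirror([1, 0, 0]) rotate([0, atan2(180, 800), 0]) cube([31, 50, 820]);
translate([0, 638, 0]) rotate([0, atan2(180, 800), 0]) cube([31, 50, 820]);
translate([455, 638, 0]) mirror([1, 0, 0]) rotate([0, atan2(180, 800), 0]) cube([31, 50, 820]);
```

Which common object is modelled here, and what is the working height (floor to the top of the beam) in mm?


A sawhorse. The overall height is 884 mm.

A beam across two mirrored pairs of raked legs — a sawhorse. The beam's underside is at z = 800 (matching the legs' vertical rise in atan2(180, 800)) and the beam is 84 mm tall, so its top is at 800 + 84 = 884 mm. The raked legs top out at the beam's underside, so that is the highest point.


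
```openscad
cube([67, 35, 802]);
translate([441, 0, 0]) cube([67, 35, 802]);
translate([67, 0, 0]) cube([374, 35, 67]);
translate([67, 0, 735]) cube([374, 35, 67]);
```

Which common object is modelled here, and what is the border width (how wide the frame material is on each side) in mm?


A picture frame. The border width is 67 mm.

Four thin pieces enclosing a rectangular opening — a picture frame. The two full-height stiles are 802 mm tall; the top rail sits at z = 735 and is 67 mm tall, so the border above the opening is 802 − 735 = 67 mm, matching the stile x-width.


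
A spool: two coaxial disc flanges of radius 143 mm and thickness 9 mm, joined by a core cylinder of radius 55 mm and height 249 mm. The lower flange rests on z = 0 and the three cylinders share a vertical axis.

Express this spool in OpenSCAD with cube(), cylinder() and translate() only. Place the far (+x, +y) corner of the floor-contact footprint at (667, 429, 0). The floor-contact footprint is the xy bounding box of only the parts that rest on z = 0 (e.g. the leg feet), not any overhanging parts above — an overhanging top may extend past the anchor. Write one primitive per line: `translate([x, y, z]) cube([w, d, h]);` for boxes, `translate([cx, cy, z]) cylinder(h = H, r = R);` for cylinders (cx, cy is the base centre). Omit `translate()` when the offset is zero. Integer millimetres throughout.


translate([524, 286, 0]) cylinder(h = 9, r = 143);
translate([524, 286, 9]) cylinder(h = 249, r = 55);
translate([524, 286, 258]) cylinder(h = 9, r = 143);


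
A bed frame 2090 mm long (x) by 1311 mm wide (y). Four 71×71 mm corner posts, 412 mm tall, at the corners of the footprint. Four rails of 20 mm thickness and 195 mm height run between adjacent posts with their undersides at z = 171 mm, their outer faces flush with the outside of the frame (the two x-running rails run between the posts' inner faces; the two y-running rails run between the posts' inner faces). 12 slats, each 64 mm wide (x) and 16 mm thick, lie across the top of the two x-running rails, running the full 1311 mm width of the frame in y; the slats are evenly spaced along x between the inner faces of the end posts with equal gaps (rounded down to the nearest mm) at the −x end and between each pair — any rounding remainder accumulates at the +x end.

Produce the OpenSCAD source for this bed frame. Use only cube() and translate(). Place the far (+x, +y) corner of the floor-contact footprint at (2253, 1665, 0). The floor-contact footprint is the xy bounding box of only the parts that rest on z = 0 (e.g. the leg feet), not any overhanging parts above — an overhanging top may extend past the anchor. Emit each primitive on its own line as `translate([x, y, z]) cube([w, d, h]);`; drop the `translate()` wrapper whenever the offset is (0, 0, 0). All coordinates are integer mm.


translate([163, 354, 0]) cube([71, 71, 412]);
translate([163, 1594, 0]) cube([71, 71, 412]);
translate([2182, 354, 0]) cube([71, 71, 412]);
translate([2182, 1594, 0]) cube([71, 71, 412]);
translate([234, 354, 171]) cube([1948, 20, 195]);
translate([234, 1645, 171]) cube([1948, 20, 195]);
translate([163, 425, 171]) cube([20, 1169, 195]);
translate([2233, 425, 171]) cube([20, 1169, 195]);
translate([324, 354, 366]) cube([64, 1311, 16]);
translate([478, 354, 366]) cube([64, 1311, 16]);
translate([632, 354, 366]) cube([64, 1311, 16]);
translate([786, 354, 366]) cube([64, 1311, 16]);
translate([940, 354, 366]) cube([64, 1311, 16]);
translate([1094, 354, 366]) cube([64, 1311, 16]);
translate([1248, 354, 366]) cube([64, 1311, 16]);
translate([1402, 354, 366]) cube([64, 1311, 16]);
translate([1556, 354, 366]) cube([64, 1311, 16]);
translate([1710, 354, 366]) cube([64, 1311, 16]);
translate([1864, 354, 366]) cube([64, 1311, 16]);
translate([2018, 354, 366]) cube([64, 1311, 16]);


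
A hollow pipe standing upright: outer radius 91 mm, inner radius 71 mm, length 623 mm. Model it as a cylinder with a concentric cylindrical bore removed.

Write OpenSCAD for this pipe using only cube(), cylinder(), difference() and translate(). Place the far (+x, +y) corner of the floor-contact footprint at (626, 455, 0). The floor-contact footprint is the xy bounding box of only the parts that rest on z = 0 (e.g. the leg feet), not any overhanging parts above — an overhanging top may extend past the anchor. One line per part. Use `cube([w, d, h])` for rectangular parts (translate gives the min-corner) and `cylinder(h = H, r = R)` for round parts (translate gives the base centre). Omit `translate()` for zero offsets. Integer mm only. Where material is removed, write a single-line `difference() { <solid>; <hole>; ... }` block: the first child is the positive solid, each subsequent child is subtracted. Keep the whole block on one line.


difference() { translate([535, 364, 0]) cylinder(h = 623, r = 91); translate([535, 364, 0]) cylinder(h = 623, r = 71); }


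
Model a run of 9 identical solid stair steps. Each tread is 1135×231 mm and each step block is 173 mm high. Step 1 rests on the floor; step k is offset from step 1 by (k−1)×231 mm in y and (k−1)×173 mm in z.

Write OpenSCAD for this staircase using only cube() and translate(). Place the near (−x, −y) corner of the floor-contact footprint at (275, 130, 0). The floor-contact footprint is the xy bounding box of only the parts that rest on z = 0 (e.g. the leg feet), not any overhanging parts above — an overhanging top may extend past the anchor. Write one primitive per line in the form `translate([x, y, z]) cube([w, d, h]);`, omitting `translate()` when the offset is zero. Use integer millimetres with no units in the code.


translate([275, 130, 0]) cube([1135, 231, 173]);
translate([275, 361, 173]) cube([1135, 231, 173]);
translate([275, 592, 346]) cube([1135, 231, 173]);
translate([275, 823, 519]) cube([1135, 231, 173]);
translate([275, 1054, 692]) cube([1135, 231, 173]);
translate([275, 1285, 865]) cube([1135, 231, 173]);
translate([275, 1516, 1038]) cube([1135, 231, 173]);
translate([275, 1747, 1211]) cube([1135, 231, 173]);
translate([275, 1978, 1384]) cube([1135, 231, 173]);


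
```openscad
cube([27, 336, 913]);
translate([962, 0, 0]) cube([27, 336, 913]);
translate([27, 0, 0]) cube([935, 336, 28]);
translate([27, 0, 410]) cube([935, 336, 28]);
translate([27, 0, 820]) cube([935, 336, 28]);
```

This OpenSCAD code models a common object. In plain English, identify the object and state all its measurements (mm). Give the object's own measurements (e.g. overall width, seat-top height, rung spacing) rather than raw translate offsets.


An open bookshelf. Two side panels, each 27 mm thick, 336 mm deep and 913 mm tall, stand 989 mm apart (outside-to-outside). Between them sit 3 shelves, each 28 mm thick and 336 mm deep, spanning the full gap between the sides. The bottom shelf rests on the floor (its underside at z = 0) and the clear gap between one shelf's top and the next shelf's underside is 382 mm.


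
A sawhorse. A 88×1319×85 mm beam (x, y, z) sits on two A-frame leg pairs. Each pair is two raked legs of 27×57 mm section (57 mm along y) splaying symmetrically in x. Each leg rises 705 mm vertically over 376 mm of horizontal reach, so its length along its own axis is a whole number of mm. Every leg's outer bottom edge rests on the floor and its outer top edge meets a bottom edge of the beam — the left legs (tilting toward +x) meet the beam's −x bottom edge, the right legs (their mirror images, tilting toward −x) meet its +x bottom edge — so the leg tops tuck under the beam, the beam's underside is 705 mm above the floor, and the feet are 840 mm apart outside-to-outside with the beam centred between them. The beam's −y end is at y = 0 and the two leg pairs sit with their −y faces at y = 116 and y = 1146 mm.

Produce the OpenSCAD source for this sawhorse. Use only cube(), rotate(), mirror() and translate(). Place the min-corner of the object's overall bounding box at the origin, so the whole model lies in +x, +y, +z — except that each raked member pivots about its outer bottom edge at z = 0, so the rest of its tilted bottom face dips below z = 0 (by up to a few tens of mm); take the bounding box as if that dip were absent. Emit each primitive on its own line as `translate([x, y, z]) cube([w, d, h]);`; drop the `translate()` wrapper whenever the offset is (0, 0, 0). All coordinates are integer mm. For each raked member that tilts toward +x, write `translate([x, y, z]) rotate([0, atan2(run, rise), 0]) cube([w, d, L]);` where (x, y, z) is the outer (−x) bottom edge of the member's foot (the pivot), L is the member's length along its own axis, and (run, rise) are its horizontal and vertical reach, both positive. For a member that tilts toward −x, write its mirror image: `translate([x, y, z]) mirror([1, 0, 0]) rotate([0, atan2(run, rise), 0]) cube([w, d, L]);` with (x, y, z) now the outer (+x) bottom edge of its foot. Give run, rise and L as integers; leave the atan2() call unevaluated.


translate([376, 0, 705]) cube([88, 1319, 85]);
translate([0, 116, 0]) rotate([0, atan2(376, 705), 0]) cube([27, 57, 799]);
translate([840, 116, 0]) mirror([1, 0, 0]) rotate([0, atan2(376, 705), 0]) cube([27, 57, 799]);
translate([0, 1146, 0]) rotate([0, atan2(376, 705), 0]) cube([27, 57, 799]);
translate([840, 1146, 0]) mirror([1, 0, 0]) rotate([0, atan2(376, 705), 0]) cube([27, 57, 799]);


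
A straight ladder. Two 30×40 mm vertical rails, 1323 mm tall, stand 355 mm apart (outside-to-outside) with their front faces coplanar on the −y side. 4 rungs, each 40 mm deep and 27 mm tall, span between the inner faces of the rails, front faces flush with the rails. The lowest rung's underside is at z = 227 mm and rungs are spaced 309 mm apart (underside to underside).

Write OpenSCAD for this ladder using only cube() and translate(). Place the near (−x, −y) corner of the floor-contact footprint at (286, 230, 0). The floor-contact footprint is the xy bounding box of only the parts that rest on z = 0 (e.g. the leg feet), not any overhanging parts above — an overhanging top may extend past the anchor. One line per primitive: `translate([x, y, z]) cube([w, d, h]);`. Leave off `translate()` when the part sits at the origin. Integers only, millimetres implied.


translate([286, 230, 0]) cube([30, 40, 1323]);
translate([611, 230, 0]) cube([30, 40, 1323]);
translate([316, 230, 227]) cube([295, 40, 27]);
translate([316, 230, 536]) cube([295, 40, 27]);
translate([316, 230, 845]) cube([295, 40, 27]);
translate([316, 230, 1154]) cube([295, 40, 27]);


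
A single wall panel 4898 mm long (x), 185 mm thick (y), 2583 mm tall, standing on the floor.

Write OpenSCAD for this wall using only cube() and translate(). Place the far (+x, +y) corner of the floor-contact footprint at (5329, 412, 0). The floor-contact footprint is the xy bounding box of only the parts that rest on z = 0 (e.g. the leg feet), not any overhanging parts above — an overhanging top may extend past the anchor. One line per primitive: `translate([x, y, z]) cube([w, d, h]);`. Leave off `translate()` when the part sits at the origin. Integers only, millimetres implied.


translate([431, 227, 0]) cube([4898, 185, 2583]);


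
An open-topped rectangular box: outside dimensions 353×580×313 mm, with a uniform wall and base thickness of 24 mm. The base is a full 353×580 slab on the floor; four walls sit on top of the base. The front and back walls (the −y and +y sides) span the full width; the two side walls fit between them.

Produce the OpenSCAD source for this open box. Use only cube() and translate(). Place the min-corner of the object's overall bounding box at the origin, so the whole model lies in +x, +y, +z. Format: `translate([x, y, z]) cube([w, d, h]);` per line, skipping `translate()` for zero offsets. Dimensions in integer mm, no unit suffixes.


cube([353, 580, 24]);
translate([0, 0, 24]) cube([353, 24, 289]);
translate([0, 556, 24]) cube([353, 24, 289]);
translate([0, 24, 24]) cube([24, 532, 289]);
translate([329, 24, 24]) cube([24, 532, 289]);


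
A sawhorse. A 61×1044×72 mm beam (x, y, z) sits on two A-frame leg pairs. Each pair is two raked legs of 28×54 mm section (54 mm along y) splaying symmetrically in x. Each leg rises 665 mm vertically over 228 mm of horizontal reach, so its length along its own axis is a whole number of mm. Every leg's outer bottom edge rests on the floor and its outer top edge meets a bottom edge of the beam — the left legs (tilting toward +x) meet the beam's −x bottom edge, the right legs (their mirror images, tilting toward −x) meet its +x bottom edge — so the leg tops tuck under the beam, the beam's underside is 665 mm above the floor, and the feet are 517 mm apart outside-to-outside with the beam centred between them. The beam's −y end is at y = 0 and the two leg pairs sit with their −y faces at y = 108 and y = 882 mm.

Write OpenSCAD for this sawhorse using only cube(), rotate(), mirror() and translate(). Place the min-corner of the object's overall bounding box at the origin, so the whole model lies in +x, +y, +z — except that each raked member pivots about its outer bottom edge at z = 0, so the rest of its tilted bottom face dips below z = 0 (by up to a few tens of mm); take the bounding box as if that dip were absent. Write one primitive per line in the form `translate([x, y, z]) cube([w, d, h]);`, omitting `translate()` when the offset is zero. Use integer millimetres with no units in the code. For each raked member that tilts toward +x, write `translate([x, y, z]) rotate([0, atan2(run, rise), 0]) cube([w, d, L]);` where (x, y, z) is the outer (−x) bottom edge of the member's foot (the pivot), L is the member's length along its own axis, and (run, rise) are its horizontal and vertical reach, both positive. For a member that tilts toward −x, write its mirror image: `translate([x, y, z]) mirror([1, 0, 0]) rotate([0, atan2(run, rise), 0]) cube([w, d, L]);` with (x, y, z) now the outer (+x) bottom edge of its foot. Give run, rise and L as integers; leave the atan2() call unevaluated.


translate([228, 0, 665]) cube([61, 1044, 72]);
translate([0, 108, 0]) rotate([0, atan2(228, 665), 0]) cube([28, 54, 703]);
translate([517, 108, 0]) mirror([1, 0, 0]) rotate([0, atan2(228, 665), 0]) cube([28, 54, 703]);
translate([0, 882, 0]) rotate([0, atan2(228, 665), 0]) cube([28, 54, 703]);
translate([517, 882, 0]) mirror([1, 0, 0]) rotate([0, atan2(228, 665), 0]) cube([28, 54, 703]);


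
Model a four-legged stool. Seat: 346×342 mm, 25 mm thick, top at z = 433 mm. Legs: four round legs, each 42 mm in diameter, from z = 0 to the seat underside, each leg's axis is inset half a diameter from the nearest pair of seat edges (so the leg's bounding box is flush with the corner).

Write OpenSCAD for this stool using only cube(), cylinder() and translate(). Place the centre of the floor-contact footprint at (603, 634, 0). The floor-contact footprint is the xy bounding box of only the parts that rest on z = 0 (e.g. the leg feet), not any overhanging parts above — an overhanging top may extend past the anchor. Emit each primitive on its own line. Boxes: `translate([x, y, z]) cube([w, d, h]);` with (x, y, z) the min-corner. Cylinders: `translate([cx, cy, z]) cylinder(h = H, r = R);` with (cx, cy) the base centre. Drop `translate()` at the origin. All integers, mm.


translate([430, 463, 408]) cube([346, 342, 25]);
translate([451, 484, 0]) cylinder(h = 408, r = 21);
translate([755, 484, 0]) cylinder(h = 408, r = 21);
translate([451, 784, 0]) cylinder(h = 408, r = 21);
translate([755, 784, 0]) cylinder(h = 408, r = 21);


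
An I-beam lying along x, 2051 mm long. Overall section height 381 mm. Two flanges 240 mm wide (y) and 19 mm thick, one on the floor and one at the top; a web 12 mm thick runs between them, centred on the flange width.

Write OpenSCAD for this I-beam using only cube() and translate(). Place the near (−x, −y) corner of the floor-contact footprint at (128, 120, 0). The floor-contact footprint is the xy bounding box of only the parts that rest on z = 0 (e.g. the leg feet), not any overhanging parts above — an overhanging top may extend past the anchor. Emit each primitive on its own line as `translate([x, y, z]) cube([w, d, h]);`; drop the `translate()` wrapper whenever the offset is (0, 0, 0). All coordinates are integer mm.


translate([128, 120, 0]) cube([2051, 240, 19]);
translate([128, 234, 19]) cube([2051, 12, 343]);
translate([128, 120, 362]) cube([2051, 240, 19]);


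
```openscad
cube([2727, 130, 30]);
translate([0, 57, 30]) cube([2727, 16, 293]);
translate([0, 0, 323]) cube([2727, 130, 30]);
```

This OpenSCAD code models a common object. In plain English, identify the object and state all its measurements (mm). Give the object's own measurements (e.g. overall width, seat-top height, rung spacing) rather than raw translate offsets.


An I-beam lying along x, 2727 mm long. Overall section height 353 mm. Two flanges 130 mm wide (y) and 30 mm thick, one on the floor and one at the top; a web 16 mm thick runs between them, centred on the flange width.


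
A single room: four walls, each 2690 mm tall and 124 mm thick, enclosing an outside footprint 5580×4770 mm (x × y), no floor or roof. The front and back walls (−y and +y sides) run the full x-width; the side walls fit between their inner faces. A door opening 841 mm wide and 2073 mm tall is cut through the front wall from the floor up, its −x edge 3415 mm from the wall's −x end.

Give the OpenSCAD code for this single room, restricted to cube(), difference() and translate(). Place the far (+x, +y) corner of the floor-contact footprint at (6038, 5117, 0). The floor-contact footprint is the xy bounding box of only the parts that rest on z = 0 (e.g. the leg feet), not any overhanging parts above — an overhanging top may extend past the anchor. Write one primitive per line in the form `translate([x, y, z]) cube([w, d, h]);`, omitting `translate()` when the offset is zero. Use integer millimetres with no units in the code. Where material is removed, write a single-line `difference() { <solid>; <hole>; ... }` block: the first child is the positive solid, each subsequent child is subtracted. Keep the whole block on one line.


difference() { translate([458, 347, 0]) cube([5580, 124, 2690]); translate([3873, 347, 0]) cube([841, 124, 2073]); }
translate([458, 4993, 0]) cube([5580, 124, 2690]);
translate([458, 471, 0]) cube([124, 4522, 2690]);
translate([5914, 471, 0]) cube([124, 4522, 2690]);


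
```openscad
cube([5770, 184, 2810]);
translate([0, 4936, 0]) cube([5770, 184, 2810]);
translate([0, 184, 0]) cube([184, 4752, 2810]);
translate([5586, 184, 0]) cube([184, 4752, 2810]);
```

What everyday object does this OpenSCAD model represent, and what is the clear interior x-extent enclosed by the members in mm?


A house (or room) frame. The interior width is 5402 mm.

Four 2810 mm walls enclosing a rectangle with no floor or roof — a room or house frame. Outside width is 5770 mm and wall thickness is 184 mm, so the interior width is 5770 − 2 × 184 = 5402 mm.


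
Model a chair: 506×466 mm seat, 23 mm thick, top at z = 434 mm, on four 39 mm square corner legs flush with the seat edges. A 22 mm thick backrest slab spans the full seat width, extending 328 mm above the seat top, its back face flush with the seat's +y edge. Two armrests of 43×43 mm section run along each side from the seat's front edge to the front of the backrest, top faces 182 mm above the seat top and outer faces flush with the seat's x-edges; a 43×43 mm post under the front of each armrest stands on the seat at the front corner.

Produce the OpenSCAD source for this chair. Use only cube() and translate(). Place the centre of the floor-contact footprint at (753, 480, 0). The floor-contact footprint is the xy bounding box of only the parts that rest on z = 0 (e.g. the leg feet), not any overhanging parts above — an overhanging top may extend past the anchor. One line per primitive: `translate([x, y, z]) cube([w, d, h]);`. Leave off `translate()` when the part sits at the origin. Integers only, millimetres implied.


translate([500, 247, 411]) cube([506, 466, 23]);
translate([500, 247, 0]) cube([39, 39, 411]);
translate([967, 247, 0]) cube([39, 39, 411]);
translate([500, 674, 0]) cube([39, 39, 411]);
translate([967, 674, 0]) cube([39, 39, 411]);
translate([500, 691, 434]) cube([506, 22, 328]);
translate([500, 247, 573]) cube([43, 444, 43]);
translate([963, 247, 573]) cube([43, 444, 43]);
translate([500, 247, 434]) cube([43, 43, 139]);
translate([963, 247, 434]) cube([43, 43, 139]);


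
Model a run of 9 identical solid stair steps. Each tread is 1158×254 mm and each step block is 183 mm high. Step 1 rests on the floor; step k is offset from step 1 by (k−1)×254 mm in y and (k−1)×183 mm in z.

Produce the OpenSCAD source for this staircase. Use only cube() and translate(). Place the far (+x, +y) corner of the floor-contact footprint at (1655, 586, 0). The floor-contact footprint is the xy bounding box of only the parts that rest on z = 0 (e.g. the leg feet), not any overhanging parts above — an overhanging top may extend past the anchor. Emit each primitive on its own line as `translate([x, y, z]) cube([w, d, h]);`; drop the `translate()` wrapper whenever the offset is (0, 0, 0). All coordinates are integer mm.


translate([497, 332, 0]) cube([1158, 254, 183]);
translate([497, 586, 183]) cube([1158, 254, 183]);
translate([497, 840, 366]) cube([1158, 254, 183]);
translate([497, 1094, 549]) cube([1158, 254, 183]);
translate([497, 1348, 732]) cube([1158, 254, 183]);
translate([497, 1602, 915]) cube([1158, 254, 183]);
translate([497, 1856, 1098]) cube([1158, 254, 183]);
translate([497, 2110, 1281]) cube([1158, 254, 183]);
translate([497, 2364, 1464]) cube([1158, 254, 183]);


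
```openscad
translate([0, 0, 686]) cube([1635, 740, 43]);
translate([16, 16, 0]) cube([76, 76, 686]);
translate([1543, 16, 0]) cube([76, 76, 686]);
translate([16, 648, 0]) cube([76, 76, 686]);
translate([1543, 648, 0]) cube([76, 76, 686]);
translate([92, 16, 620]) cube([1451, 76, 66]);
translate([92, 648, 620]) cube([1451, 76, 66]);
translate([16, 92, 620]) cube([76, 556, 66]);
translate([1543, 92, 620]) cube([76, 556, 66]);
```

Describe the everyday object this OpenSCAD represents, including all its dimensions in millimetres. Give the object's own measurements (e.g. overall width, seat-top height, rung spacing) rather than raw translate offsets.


A table: top 1635 mm (x) × 740 mm (y), 43 mm thick, upper face at z = 729 mm, on four 76×76 mm square legs, each inset 16 mm from the nearest pair of top edges from z = 0 to the bottom of the top. Four apron rails, 76 mm thick and 66 mm tall, run between adjacent legs with their top edges flush with the underside of the top and their outer faces flush with the legs' outer faces.


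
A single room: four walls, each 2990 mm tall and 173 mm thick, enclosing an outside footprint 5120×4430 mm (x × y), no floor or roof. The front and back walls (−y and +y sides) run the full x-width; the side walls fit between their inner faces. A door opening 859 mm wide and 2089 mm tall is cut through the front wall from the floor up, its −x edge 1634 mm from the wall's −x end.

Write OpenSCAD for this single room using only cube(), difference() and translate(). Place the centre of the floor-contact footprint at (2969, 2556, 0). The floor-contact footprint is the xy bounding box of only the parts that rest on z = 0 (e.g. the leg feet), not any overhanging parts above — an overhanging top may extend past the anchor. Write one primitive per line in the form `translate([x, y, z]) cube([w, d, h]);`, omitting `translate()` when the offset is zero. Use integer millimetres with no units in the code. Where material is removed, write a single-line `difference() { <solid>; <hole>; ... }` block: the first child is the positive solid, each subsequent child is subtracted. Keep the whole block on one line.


difference() { translate([409, 341, 0]) cube([5120, 173, 2990]); translate([2043, 341, 0]) cube([859, 173, 2089]); }
translate([409, 4598, 0]) cube([5120, 173, 2990]);
translate([409, 514, 0]) cube([173, 4084, 2990]);
translate([5356, 514, 0]) cube([173, 4084, 2990]);


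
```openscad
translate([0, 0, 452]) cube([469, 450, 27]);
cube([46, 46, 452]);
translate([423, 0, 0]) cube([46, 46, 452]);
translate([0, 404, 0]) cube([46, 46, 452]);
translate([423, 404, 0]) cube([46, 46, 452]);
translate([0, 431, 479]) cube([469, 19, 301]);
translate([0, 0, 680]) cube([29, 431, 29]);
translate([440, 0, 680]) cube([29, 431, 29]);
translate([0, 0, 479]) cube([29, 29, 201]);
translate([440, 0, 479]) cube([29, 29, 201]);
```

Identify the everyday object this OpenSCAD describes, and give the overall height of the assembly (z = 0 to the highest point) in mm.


A chair. The overall height is 780 mm.

A slab on four corner posts with a tall panel at the back — a chair. The seat slab sits at z = 452 with thickness 27, and the 301 mm backrest starts at the seat top, so the overall height is 452 + 27 + 301 = 780 mm.


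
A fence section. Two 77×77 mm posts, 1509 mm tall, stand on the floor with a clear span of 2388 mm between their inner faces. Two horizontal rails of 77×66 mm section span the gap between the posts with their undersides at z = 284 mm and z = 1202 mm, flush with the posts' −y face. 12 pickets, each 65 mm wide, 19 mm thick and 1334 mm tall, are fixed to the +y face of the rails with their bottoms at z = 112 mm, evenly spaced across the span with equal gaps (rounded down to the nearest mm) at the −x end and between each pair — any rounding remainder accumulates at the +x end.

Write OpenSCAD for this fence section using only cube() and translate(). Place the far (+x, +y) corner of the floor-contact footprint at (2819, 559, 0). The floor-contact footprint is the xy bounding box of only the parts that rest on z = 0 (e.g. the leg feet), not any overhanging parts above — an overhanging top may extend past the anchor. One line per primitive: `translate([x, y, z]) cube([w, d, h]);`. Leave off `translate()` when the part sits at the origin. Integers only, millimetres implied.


translate([277, 482, 0]) cube([77, 77, 1509]);
translate([2742, 482, 0]) cube([77, 77, 1509]);
translate([354, 482, 284]) cube([2388, 77, 66]);
translate([354, 482, 1202]) cube([2388, 77, 66]);
translate([477, 559, 112]) cube([65, 19, 1334]);
translate([665, 559, 112]) cube([65, 19, 1334]);
translate([853, 559, 112]) cube([65, 19, 1334]);
translate([1041, 559, 112]) cube([65, 19, 1334]);
translate([1229, 559, 112]) cube([65, 19, 1334]);
translate([1417, 559, 112]) cube([65, 19, 1334]);
translate([1605, 559, 112]) cube([65, 19, 1334]);
translate([1793, 559, 112]) cube([65, 19, 1334]);
translate([1981, 559, 112]) cube([65, 19, 1334]);
translate([2169, 559, 112]) cube([65, 19, 1334]);
translate([2357, 559, 112]) cube([65, 19, 1334]);
translate([2545, 559, 112]) cube([65, 19, 1334]);


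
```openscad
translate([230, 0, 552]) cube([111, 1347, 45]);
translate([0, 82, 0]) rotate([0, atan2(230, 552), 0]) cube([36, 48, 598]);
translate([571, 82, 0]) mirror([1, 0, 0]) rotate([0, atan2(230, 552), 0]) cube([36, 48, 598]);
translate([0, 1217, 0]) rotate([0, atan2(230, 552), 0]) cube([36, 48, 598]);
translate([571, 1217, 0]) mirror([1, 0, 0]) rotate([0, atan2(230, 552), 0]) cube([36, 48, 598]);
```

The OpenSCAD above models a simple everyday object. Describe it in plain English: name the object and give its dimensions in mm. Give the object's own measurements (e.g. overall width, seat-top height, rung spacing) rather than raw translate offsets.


A sawhorse. A 111×1347×45 mm beam (x, y, z) sits on two A-frame leg pairs. Each pair is two raked legs of 36×48 mm section (48 mm along y) splaying symmetrically in x. Each leg rises 552 mm vertically over 230 mm of horizontal reach and is 598 mm long along its own axis. Every leg's outer bottom edge rests on the floor and its outer top edge meets a bottom edge of the beam — the left legs (tilting toward +x) meet the beam's −x bottom edge, the right legs (their mirror images, tilting toward −x) meet its +x bottom edge — so the leg tops tuck under the beam, the beam's underside is 552 mm above the floor, and the feet are 571 mm apart outside-to-outside with the beam centred between them. The two leg pairs are set in 82 mm from either end of the beam.


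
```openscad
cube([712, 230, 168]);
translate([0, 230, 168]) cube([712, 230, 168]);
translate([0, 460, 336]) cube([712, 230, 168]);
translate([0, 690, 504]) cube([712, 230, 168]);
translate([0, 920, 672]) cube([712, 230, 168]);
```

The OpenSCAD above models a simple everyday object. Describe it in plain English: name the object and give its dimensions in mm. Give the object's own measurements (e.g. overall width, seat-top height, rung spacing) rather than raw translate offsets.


A straight staircase of 5 solid steps. Each step is 712 mm wide (x), 230 mm deep (y, the going) and 168 mm tall (the rise). The first step rests on the floor; each subsequent step sits one going further in +y and one rise higher in +z, directly behind and above the previous step with no overlap.


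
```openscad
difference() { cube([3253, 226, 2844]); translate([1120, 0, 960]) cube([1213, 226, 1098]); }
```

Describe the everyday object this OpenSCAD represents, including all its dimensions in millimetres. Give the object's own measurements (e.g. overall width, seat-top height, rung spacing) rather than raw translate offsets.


A wall 3253 mm long (x), 226 mm thick (y), 2844 mm tall, with a rectangular window opening cut through it. The opening is 1213 mm wide and 1098 mm tall; its sill is at z = 960 mm and its near (−x) edge is 1120 mm from the wall's −x end. The opening passes through the full wall thickness.


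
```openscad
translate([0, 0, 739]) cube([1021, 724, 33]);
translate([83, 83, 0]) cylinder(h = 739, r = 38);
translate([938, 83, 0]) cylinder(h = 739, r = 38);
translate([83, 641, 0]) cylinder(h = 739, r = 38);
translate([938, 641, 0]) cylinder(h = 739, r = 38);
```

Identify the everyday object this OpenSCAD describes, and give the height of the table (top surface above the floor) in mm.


A table. The table height is 772 mm.

A 1021×724×33 slab sits at z = 739 on four Ø76 mm round legs — a table. The top surface is at 739 + 33 = 772 mm.


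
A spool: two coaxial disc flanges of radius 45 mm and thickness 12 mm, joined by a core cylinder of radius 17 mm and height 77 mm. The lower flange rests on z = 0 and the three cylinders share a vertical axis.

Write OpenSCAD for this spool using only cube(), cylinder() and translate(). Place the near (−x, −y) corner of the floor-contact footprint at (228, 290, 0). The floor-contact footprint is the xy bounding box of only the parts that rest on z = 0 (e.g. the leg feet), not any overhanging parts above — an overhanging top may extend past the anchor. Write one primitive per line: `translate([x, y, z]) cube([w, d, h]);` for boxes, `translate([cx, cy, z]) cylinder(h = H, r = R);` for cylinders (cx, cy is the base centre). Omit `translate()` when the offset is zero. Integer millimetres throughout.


translate([273, 335, 0]) cylinder(h = 12, r = 45);
translate([273, 335, 12]) cylinder(h = 77, r = 17);
translate([273, 335, 89]) cylinder(h = 12, r = 45);


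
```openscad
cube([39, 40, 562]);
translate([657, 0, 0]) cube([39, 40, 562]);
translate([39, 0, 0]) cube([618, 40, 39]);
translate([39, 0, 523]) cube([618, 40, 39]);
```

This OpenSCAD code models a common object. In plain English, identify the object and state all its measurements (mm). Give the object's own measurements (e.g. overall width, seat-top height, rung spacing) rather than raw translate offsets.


A rectangular picture frame lying in the x–z plane (depth along y). The opening is 618 mm wide (x) by 484 mm tall (z), surrounded by a border 39 mm wide on all four sides. The frame is 40 mm deep and is made of two full-height vertical stiles with two horizontal rails fitted between them.


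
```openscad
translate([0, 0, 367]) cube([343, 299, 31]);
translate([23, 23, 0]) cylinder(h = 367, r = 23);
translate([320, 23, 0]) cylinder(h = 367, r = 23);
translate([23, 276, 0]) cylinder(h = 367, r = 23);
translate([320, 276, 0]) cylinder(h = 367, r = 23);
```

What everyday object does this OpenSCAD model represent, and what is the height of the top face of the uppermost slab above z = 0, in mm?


A stool. The seat height is 398 mm.

A 343×299×31 slab at z = 367 on four corner cylinders — a stool. The seat top is 367 + 31 = 398 mm.


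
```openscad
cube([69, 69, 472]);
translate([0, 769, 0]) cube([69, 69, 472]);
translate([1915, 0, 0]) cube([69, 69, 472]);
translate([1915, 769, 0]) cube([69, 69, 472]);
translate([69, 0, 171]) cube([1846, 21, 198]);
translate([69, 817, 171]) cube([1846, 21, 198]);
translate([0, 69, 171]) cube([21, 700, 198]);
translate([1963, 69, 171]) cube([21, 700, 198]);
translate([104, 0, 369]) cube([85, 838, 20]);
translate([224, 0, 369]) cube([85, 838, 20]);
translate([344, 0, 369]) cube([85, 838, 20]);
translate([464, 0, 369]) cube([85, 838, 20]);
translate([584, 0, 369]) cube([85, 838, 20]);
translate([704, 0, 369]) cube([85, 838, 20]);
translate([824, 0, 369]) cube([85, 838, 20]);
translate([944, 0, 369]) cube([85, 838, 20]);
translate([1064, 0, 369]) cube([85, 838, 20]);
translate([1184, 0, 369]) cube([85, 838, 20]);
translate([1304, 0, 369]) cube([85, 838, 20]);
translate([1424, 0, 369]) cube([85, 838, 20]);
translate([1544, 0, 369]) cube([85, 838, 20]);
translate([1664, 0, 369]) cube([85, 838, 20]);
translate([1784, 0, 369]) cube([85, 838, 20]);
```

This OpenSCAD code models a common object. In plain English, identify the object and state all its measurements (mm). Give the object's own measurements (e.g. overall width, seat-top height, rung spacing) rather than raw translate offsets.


A bed frame 1984 mm long (x) by 838 mm wide (y). Four 69×69 mm corner posts, 472 mm tall, at the corners of the footprint. Four rails of 21 mm thickness and 198 mm height run between adjacent posts with their undersides at z = 171 mm, their outer faces flush with the outside of the frame (the two x-running rails run between the posts' inner faces; the two y-running rails run between the posts' inner faces). 15 slats, each 85 mm wide (x) and 20 mm thick, lie across the top of the two x-running rails, running the full 838 mm width of the frame in y; along x they sit between the end posts with a 35 mm gap after the −x posts and between neighbouring slats, leaving 46 mm before the +x posts.
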